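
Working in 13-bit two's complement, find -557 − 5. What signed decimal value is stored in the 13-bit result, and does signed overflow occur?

-562; no overflow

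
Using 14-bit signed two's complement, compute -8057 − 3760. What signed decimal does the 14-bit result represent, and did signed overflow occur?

4567; overflow

-8057 → 10000010000111
3760 → 00111010110000
Subtract via negate-and-add: invert 00111010110000 + 1 = 11000101010000 (i.e. -3760).
  10000010000111
+ 11000101010000
= 01000111010111  (discard carry-out 1)
Result 01000111010111: MSB = 0 → value 4567.
Both addends (after negating the subtrahend) are negative but the stored result is non-negative: signed overflow. The true value -8057 − 3760 = -11817 lies outside [-8192, 8191].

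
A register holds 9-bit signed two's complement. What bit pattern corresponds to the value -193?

100111111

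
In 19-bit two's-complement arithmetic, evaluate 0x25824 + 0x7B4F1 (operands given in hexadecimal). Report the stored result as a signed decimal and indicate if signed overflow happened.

0x25824 = 0100101100000100100 = 153636 (signed)
0x7B4F1 = 1111011010011110001 = -19215 (signed)
  0100101100000100100
+ 1111011010011110001
= 0100000110100010101  (discard carry-out 1)
Result 0100000110100010101: MSB = 0 → value 134421.
Addends have opposite signs, so signed overflow cannot occur.

134421; no overflow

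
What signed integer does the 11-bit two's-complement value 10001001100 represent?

-948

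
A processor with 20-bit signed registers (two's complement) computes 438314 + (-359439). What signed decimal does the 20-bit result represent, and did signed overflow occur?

438314 → 01101011000000101010
-359439 → 10101000001111110001
  01101011000000101010
+ 10101000001111110001
= 00010011010000011011  (discard carry-out 1)
Result 00010011010000011011: MSB = 0 → value 78875.
Addends have opposite signs, so signed overflow cannot occur.

78875; no overflow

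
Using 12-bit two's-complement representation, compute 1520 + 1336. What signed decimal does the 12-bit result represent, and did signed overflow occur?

-1240; overflow

1520 → 010111110000
1336 → 010100111000
  010111110000
+ 010100111000
= 101100101000
Result 101100101000: MSB = 1 → 2856 − 4096 = -1240.
Both addends are non-negative but the stored result is negative: signed overflow. The true value 1520 + 1336 = 2856 lies outside [-2048, 2047].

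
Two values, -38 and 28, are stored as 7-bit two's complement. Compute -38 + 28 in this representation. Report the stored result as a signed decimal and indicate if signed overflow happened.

-10; no overflow

-38 → 1011010
28 → 0011100
  1011010
+ 0011100
= 1110110
Result 1110110: MSB = 1 → 118 − 128 = -10.
Addends have opposite signs, so signed overflow cannot occur.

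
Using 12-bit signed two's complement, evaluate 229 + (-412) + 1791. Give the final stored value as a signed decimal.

1608

229 + (-412) = -183 (111101001001)
-183 + 1791 = 1608 (011001001000)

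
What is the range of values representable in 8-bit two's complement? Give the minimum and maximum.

min = -128, max = 127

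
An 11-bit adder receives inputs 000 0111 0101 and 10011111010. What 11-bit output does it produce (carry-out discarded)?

  00001110101
+ 10011111010
= 10101101111

10101101111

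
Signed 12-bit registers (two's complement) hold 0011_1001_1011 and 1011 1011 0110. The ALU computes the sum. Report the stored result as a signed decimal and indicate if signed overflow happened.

-175; no overflow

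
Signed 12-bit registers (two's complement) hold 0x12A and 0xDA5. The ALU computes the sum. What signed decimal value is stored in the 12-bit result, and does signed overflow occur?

0x12A = 000100101010 = 298 (signed)
0xDA5 = 110110100101 = -603 (signed)
  000100101010
+ 110110100101
= 111011001111
Result 111011001111: MSB = 1 → 3791 − 4096 = -305.
Addends have opposite signs, so signed overflow cannot occur.

-305; no overflow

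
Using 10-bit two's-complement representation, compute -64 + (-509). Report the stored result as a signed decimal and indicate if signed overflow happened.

451; overflow

-64 → 1111000000
-509 → 1000000011
  1111000000
+ 1000000011
= 0111000011  (discard carry-out 1)
Result 0111000011: MSB = 0 → value 451.
Both addends are negative but the stored result is non-negative: signed overflow. The true value -64 + (-509) = -573 lies outside [-512, 511].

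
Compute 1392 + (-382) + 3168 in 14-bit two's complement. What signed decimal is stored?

4178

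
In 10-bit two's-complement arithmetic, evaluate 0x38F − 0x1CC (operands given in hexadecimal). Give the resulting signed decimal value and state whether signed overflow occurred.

451; overflow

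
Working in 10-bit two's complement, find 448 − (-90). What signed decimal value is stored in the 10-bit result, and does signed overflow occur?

-486; overflow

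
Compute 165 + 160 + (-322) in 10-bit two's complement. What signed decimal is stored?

3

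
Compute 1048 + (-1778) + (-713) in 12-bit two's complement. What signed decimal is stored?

-1443

1048 + (-1778) = -730 (110100100110)
-730 + (-713) = -1443 (101001011101)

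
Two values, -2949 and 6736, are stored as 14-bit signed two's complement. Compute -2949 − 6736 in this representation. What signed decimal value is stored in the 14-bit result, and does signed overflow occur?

6699; overflow

-2949 → 11010001111011
6736 → 01101001010000
Subtract via negate-and-add: invert 01101001010000 + 1 = 10010110110000 (i.e. -6736).
  11010001111011
+ 10010110110000
= 01101000101011  (discard carry-out 1)
Result 01101000101011: MSB = 0 → value 6699.
Both addends (after negating the subtrahend) are negative but the stored result is non-negative: signed overflow. The true value -2949 − 6736 = -9685 lies outside [-8192, 8191].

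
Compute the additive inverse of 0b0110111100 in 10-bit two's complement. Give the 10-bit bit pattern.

1001000100

Invert: 1001000011. Add 1: 1001000100.
Check: 0110111100 = 444, 1001000100 = -444.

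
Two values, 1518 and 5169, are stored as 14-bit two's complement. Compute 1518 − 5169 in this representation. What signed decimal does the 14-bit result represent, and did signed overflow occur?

-3651; no overflow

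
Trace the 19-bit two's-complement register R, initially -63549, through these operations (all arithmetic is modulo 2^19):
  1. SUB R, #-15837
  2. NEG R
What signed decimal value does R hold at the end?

47712

Start: R = -63549 = 1110000011111000011.
R = -63549 − (-15837) = -47712 = 1110100010110100000
R = −(-47712) = 47712 = 0001011101001100000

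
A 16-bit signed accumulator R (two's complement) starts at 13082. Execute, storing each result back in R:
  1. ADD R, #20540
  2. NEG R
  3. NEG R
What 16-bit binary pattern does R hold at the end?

Start: R = 13082 = 0011001100011010.
R = 13082 + 20540 = 33622; wraps to -31914 = 1000001101010110
R = −(-31914) = 31914 = 0111110010101010
R = −(31914) = -31914 = 1000001101010110

1000001101010110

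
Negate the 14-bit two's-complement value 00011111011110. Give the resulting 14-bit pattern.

11100000100010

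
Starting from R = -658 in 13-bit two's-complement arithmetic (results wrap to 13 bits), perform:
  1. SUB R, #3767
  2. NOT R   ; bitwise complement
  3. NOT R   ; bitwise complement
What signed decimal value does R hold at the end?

Start: R = -658 = 1110101101110.
R = -658 − 3767 = -4425; wraps to 3767 = 0111010110111
R = NOT 0111010110111 = 1000101001000 = -3768
R = NOT 1000101001000 = 0111010110111 = 3767

3767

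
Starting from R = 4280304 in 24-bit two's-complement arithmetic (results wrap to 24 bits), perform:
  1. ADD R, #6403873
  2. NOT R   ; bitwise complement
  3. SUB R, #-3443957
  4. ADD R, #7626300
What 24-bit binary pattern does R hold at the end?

Start: R = 4280304 = 010000010100111111110000.
R = 4280304 + 6403873 = 10684177; wraps to -6093039 = 101000110000011100010001
R = NOT 101000110000011100010001 = 010111001111100011101110 = 6093038
R = 6093038 − (-3443957) = 9536995; wraps to -7240221 = 100100011000010111100011
R = -7240221 + 7626300 = 386079 = 000001011110010000011111

000001011110010000011111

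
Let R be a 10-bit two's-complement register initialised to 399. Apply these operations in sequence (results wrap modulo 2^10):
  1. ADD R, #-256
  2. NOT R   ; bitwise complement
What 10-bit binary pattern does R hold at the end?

Start: R = 399 = 0110001111.
R = 399 + (-256) = 143 = 0010001111
R = NOT 0010001111 = 1101110000 = -144

1101110000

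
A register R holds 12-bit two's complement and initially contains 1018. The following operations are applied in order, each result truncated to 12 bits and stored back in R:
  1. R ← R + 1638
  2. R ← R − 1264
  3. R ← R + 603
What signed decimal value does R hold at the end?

Start: R = 1018 = 001111111010.
R = 1018 + 1638 = 2656; wraps to -1440 = 101001100000
R = -1440 − 1264 = -2704; wraps to 1392 = 010101110000
R = 1392 + 603 = 1995 = 011111001011

1995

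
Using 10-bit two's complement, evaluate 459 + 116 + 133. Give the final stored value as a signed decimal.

-316

459 + 116 = 575 → wraps to -449 (1000111111)
-449 + 133 = -316 (1011000100)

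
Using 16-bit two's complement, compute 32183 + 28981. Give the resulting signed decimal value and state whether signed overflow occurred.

-4372; overflow

32183 → 0111110110110111
28981 → 0111000100110101
  0111110110110111
+ 0111000100110101
= 1110111011101100
Result 1110111011101100: MSB = 1 → 61164 − 65536 = -4372.
Both addends are non-negative but the stored result is negative: signed overflow. The true value 32183 + 28981 = 61164 lies outside [-32768, 32767].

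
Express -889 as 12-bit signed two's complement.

|-889| = 889 = 001101111001 in 12 bits.
Invert the bits: 110010000110. Add 1: 110010000111.

110010000111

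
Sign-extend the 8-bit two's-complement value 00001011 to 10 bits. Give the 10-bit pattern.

0000001011

MSB of 00001011 is 0; replicate it into the new high bits.
00|00001011 → 0000001011 (still 11).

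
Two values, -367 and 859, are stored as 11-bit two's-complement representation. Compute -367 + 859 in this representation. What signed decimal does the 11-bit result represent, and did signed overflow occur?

492; no overflow

-367 → 11010010001
859 → 01101011011
  11010010001
+ 01101011011
= 00111101100  (discard carry-out 1)
Result 00111101100: MSB = 0 → value 492.
Addends have opposite signs, so signed overflow cannot occur.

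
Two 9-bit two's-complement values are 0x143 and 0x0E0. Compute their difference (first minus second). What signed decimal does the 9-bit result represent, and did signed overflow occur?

0x143 = 101000011 = -189 (signed)
0x0E0 = 011100000 = 224 (signed)
Subtract via negate-and-add: invert 011100000 + 1 = 100100000 (i.e. -224).
  101000011
+ 100100000
= 001100011  (discard carry-out 1)
Result 001100011: MSB = 0 → value 99.
Both addends (after negating the subtrahend) are negative but the stored result is non-negative: signed overflow. The true value -189 − 224 = -413 lies outside [-256, 255].

99; overflow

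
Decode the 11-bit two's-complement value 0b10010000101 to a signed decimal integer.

-891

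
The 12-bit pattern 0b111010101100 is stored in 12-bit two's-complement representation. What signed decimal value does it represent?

MSB is 1, so the value is negative.
Unsigned reading: 3756. Subtract 2^12 = 4096: 3756 − 4096 = -340.

-340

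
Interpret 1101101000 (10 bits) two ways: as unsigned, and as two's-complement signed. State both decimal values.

Unsigned: 1101101000 = 872.
Signed: MSB=1 → 872 − 1024 = -152.

unsigned = 872, signed = -152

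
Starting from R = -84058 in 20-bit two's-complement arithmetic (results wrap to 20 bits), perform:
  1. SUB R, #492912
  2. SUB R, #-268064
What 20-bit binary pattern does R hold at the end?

Start: R = -84058 = 11101011011110100110.
R = -84058 − 492912 = -576970; wraps to 471606 = 01110011001000110110
R = 471606 − (-268064) = 739670; wraps to -308906 = 10110100100101010110

10110100100101010110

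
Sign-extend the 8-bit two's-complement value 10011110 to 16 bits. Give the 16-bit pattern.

MSB of 10011110 is 1; replicate it into the new high bits.
11111111|10011110 → 1111111110011110 (still -98).

1111111110011110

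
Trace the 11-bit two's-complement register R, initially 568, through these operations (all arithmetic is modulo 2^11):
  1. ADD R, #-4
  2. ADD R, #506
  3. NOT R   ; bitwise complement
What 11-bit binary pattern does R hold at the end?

Start: R = 568 = 01000111000.
R = 568 + (-4) = 564 = 01000110100
R = 564 + 506 = 1070; wraps to -978 = 10000101110
R = NOT 10000101110 = 01111010001 = 977

01111010001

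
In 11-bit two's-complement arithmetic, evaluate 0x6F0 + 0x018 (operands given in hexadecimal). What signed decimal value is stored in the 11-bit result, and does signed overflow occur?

0x6F0 = 11011110000 = -272 (signed)
0x018 = 00000011000 = 24 (signed)
  11011110000
+ 00000011000
= 11100001000
Result 11100001000: MSB = 1 → 1800 − 2048 = -248.
Addends have opposite signs, so signed overflow cannot occur.

-248; no overflow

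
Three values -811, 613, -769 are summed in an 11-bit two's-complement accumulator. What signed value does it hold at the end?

-811 + 613 = -198 (11100111010)
-198 + (-769) = -967 (10000111001)

-967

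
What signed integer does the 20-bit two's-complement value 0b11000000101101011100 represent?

-259236

MSB is 1, so the value is negative.
Unsigned reading: 789340. Subtract 2^20 = 1048576: 789340 − 1048576 = -259236.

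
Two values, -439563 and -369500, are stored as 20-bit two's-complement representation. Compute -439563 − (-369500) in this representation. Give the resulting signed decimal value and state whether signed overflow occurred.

-70063; no overflow

-439563 → 10010100101011110101
-369500 → 10100101110010100100
Subtract via negate-and-add: invert 10100101110010100100 + 1 = 01011010001101011100 (i.e. 369500).
  10010100101011110101
+ 01011010001101011100
= 11101110111001010001
Result 11101110111001010001: MSB = 1 → 978513 − 1048576 = -70063.
Addends (after negating the subtrahend) have opposite signs, so signed overflow cannot occur.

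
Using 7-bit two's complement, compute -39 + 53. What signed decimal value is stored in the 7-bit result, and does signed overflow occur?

-39 → 1011001
53 → 0110101
  1011001
+ 0110101
= 0001110  (discard carry-out 1)
Result 0001110: MSB = 0 → value 14.
Addends have opposite signs, so signed overflow cannot occur.

14; no overflow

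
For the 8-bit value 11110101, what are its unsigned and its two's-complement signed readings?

unsigned = 245, signed = -11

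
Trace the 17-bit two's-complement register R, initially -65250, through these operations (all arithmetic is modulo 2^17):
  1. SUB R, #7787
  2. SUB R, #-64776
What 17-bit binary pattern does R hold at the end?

11101111110111011

Start: R = -65250 = 10000000100011110.
R = -65250 − 7787 = -73037; wraps to 58035 = 01110001010110011
R = 58035 − (-64776) = 122811; wraps to -8261 = 11101111110111011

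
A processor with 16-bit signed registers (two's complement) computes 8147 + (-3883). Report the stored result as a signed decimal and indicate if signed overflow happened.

8147 → 0001111111010011
-3883 → 1111000011010101
  0001111111010011
+ 1111000011010101
= 0001000010101000  (discard carry-out 1)
Result 0001000010101000: MSB = 0 → value 4264.
Addends have opposite signs, so signed overflow cannot occur.

4264; no overflow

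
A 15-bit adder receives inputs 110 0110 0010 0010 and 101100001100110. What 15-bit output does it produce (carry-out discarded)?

  110011000100010
+ 101100001100110
= 011111010001000  (discard carry-out 1)

011111010001000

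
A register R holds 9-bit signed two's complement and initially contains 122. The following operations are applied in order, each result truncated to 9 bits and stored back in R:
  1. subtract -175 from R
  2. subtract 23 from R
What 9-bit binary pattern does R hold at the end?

100010010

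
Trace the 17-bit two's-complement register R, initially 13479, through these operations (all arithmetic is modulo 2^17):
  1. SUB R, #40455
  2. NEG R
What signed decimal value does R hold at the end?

26976

Start: R = 13479 = 00011010010100111.
R = 13479 − 40455 = -26976 = 11001011010100000
R = −(-26976) = 26976 = 00110100101100000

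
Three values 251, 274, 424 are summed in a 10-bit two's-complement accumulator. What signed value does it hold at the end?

-75

251 + 274 = 525 → wraps to -499 (1000001101)
-499 + 424 = -75 (1110110101)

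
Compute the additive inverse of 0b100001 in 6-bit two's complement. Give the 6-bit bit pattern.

011111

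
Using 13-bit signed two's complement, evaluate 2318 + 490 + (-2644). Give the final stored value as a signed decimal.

164

2318 + 490 = 2808 (0101011111000)
2808 + (-2644) = 164 (0000010100100)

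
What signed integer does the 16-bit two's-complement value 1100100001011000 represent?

-14248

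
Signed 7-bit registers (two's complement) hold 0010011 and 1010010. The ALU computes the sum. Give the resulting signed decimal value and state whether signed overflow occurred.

-27; no overflow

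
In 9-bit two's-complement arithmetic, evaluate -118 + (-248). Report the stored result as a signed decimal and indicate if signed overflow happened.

146; overflow

-118 → 110001010
-248 → 100001000
  110001010
+ 100001000
= 010010010  (discard carry-out 1)
Result 010010010: MSB = 0 → value 146.
Both addends are negative but the stored result is non-negative: signed overflow. The true value -118 + (-248) = -366 lies outside [-256, 255].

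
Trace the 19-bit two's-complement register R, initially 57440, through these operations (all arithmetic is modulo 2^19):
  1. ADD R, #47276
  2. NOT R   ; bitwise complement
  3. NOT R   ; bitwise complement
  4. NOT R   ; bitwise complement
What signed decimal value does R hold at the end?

Start: R = 57440 = 0001110000001100000.
R = 57440 + 47276 = 104716 = 0011001100100001100
R = NOT 0011001100100001100 = 1100110011011110011 = -104717
R = NOT 1100110011011110011 = 0011001100100001100 = 104716
R = NOT 0011001100100001100 = 1100110011011110011 = -104717

-104717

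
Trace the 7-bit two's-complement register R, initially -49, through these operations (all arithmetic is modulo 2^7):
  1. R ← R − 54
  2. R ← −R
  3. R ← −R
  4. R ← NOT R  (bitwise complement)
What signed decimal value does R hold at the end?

-26

Start: R = -49 = 1001111.
R = -49 − 54 = -103; wraps to 25 = 0011001
R = −(25) = -25 = 1100111
R = −(-25) = 25 = 0011001
R = NOT 0011001 = 1100110 = -26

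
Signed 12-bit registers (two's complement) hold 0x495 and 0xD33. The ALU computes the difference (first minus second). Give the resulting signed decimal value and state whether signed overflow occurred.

1890; no overflow

0x495 = 010010010101 = 1173 (signed)
0xD33 = 110100110011 = -717 (signed)
Subtract via negate-and-add: invert 110100110011 + 1 = 001011001101 (i.e. 717).
  010010010101
+ 001011001101
= 011101100010
Result 011101100010: MSB = 0 → value 1890.
Both addends (after negating the subtrahend) are non-negative and so is the stored result: no signed overflow.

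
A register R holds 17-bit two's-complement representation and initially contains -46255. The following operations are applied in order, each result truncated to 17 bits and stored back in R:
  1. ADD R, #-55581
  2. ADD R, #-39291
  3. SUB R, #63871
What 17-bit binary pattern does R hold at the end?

01101111100111010

Start: R = -46255 = 10100101101010001.
R = -46255 + (-55581) = -101836; wraps to 29236 = 00111001000110100
R = 29236 + (-39291) = -10055 = 11101100010111001
R = -10055 − 63871 = -73926; wraps to 57146 = 01101111100111010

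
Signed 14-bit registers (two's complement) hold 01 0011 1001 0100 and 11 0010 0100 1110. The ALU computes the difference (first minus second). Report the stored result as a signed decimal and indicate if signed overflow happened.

-7866; overflow

01 0011 1001 0100 → 01001110010100 = 5012 (signed)
11 0010 0100 1110 → 11001001001110 = -3506 (signed)
Subtract via negate-and-add: invert 11001001001110 + 1 = 00110110110010 (i.e. 3506).
  01001110010100
+ 00110110110010
= 10000101000110
Result 10000101000110: MSB = 1 → 8518 − 16384 = -7866.
Both addends (after negating the subtrahend) are non-negative but the stored result is negative: signed overflow. The true value 5012 − (-3506) = 8518 lies outside [-8192, 8191].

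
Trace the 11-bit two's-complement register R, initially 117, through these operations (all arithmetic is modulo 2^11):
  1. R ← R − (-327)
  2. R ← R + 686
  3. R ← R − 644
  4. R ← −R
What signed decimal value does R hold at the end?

-486

Start: R = 117 = 00001110101.
R = 117 − (-327) = 444 = 00110111100
R = 444 + 686 = 1130; wraps to -918 = 10001101010
R = -918 − 644 = -1562; wraps to 486 = 00111100110
R = −(486) = -486 = 11000011010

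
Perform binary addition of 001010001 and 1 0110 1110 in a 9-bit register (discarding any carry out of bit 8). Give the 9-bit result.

  001010001
+ 101101110
= 110111111

110111111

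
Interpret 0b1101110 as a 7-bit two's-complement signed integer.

-18

MSB is 1, so the value is negative.
Invert: 0010001. Add 1: 0010010 = 18. So the value is −18.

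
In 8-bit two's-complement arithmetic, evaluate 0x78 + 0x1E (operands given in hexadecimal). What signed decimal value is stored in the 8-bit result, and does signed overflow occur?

0x78 = 01111000 = 120 (signed)
0x1E = 00011110 = 30 (signed)
  01111000
+ 00011110
= 10010110
Result 10010110: MSB = 1 → 150 − 256 = -106.
Both addends are non-negative but the stored result is negative: signed overflow. The true value 120 + 30 = 150 lies outside [-128, 127].

-106; overflow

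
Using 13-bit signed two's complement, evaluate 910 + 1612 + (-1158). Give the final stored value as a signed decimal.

910 + 1612 = 2522 (0100111011010)
2522 + (-1158) = 1364 (0010101010100)

1364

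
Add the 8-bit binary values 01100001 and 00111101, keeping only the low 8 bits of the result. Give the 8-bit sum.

  01100001
+ 00111101
= 10011110

10011110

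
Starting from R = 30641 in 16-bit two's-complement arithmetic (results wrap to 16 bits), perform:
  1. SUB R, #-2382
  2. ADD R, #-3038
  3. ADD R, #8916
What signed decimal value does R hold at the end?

-26635

Start: R = 30641 = 0111011110110001.
R = 30641 − (-2382) = 33023; wraps to -32513 = 1000000011111111
R = -32513 + (-3038) = -35551; wraps to 29985 = 0111010100100001
R = 29985 + 8916 = 38901; wraps to -26635 = 1001011111110101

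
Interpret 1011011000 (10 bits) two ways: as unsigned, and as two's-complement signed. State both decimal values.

unsigned = 728, signed = -296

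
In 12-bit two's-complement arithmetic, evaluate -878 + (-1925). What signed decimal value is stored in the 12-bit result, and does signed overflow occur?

1293; overflow

-878 → 110010010010
-1925 → 100001111011
  110010010010
+ 100001111011
= 010100001101  (discard carry-out 1)
Result 010100001101: MSB = 0 → value 1293.
Both addends are negative but the stored result is non-negative: signed overflow. The true value -878 + (-1925) = -2803 lies outside [-2048, 2047].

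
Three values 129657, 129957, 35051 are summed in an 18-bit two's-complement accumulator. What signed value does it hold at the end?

32521

129657 + 129957 = 259614 → wraps to -2530 (111111011000011110)
-2530 + 35051 = 32521 (000111111100001001)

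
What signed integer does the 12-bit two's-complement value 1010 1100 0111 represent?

-1337

MSB is 1, so the value is negative.
Unsigned reading: 2759. Subtract 2^12 = 4096: 2759 − 4096 = -1337.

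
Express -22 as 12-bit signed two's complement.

|-22| = 22 = 000000010110 in 12 bits.
Invert the bits: 111111101001. Add 1: 111111101010.
Check: 111111101010 reads as 4074 − 4096 = -22.

111111101010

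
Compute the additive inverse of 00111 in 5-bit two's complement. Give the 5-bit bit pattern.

11001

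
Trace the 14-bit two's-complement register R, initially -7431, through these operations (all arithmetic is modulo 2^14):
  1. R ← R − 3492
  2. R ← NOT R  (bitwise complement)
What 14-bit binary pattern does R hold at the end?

Start: R = -7431 = 10001011111001.
R = -7431 − 3492 = -10923; wraps to 5461 = 01010101010101
R = NOT 01010101010101 = 10101010101010 = -5462

10101010101010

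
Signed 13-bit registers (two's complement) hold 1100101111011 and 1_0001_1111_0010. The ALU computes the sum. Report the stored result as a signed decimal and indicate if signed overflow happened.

2925; overflow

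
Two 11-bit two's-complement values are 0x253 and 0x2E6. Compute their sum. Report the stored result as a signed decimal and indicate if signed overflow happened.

0x253 = 01001010011 = 595 (signed)
0x2E6 = 01011100110 = 742 (signed)
  01001010011
+ 01011100110
= 10100111001
Result 10100111001: MSB = 1 → 1337 − 2048 = -711.
Both addends are non-negative but the stored result is negative: signed overflow. The true value 595 + 742 = 1337 lies outside [-1024, 1023].

-711; overflow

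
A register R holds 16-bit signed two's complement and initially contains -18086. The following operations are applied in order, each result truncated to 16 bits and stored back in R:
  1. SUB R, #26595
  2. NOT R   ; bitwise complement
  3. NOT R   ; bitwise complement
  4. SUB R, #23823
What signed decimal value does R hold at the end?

Start: R = -18086 = 1011100101011010.
R = -18086 − 26595 = -44681; wraps to 20855 = 0101000101110111
R = NOT 0101000101110111 = 1010111010001000 = -20856
R = NOT 1010111010001000 = 0101000101110111 = 20855
R = 20855 − 23823 = -2968 = 1111010001101000

-2968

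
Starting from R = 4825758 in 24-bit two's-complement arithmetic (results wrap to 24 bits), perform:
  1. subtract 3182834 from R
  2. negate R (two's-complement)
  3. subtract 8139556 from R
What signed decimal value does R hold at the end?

6994736

Start: R = 4825758 = 010010011010001010011110.
R = 4825758 − 3182834 = 1642924 = 000110010001000110101100
R = −(1642924) = -1642924 = 111001101110111001010100
R = -1642924 − 8139556 = -9782480; wraps to 6994736 = 011010101011101100110000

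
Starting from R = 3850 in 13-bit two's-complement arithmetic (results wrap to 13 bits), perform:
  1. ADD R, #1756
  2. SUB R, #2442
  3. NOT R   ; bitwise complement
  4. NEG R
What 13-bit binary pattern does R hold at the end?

0110001011101

Start: R = 3850 = 0111100001010.
R = 3850 + 1756 = 5606; wraps to -2586 = 1010111100110
R = -2586 − 2442 = -5028; wraps to 3164 = 0110001011100
R = NOT 0110001011100 = 1001110100011 = -3165
R = −(-3165) = 3165 = 0110001011101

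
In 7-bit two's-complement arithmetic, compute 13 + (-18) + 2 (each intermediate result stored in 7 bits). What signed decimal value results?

13 + (-18) = -5 (1111011)
-5 + 2 = -3 (1111101)

-3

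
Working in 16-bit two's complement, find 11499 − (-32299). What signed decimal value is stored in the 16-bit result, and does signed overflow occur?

11499 → 0010110011101011
-32299 → 1000000111010101
Subtract via negate-and-add: invert 1000000111010101 + 1 = 0111111000101011 (i.e. 32299).
  0010110011101011
+ 0111111000101011
= 1010101100010110
Result 1010101100010110: MSB = 1 → 43798 − 65536 = -21738.
Both addends (after negating the subtrahend) are non-negative but the stored result is negative: signed overflow. The true value 11499 − (-32299) = 43798 lies outside [-32768, 32767].

-21738; overflow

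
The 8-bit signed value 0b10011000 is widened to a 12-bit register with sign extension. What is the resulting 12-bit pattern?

111110011000

MSB of 10011000 is 1; replicate it into the new high bits.
1111|10011000 → 111110011000 (still -104).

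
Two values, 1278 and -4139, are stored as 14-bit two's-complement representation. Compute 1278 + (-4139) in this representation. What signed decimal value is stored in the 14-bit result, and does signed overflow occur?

-2861; no overflow

1278 → 00010011111110
-4139 → 10111111010101
  00010011111110
+ 10111111010101
= 11010011010011
Result 11010011010011: MSB = 1 → 13523 − 16384 = -2861.
Addends have opposite signs, so signed overflow cannot occur.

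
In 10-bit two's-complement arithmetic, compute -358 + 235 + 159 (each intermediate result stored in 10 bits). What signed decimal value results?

36

-358 + 235 = -123 (1110000101)
-123 + 159 = 36 (0000100100)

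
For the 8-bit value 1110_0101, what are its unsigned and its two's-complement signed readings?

Unsigned: 11100101 = 229.
Signed: MSB=1 → 229 − 256 = -27.

unsigned = 229, signed = -27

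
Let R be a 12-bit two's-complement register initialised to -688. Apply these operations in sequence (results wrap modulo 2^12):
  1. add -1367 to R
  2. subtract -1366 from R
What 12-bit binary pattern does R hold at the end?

Start: R = -688 = 110101010000.
R = -688 + (-1367) = -2055; wraps to 2041 = 011111111001
R = 2041 − (-1366) = 3407; wraps to -689 = 110101001111

110101001111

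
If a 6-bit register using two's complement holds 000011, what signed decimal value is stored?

MSB is 0, so the value is non-negative: 000011 = 3.

3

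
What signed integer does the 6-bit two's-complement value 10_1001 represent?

MSB is 1, so the value is negative.
Unsigned reading: 41. Subtract 2^6 = 64: 41 − 64 = -23.

-23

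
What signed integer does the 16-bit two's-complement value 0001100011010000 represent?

6352

MSB is 0, so the value is non-negative: 0001100011010000 = 6352.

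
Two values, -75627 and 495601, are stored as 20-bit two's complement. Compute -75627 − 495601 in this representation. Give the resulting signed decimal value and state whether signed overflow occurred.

477348; overflow

-75627 → 11101101100010010101
495601 → 01111000111111110001
Subtract via negate-and-add: invert 01111000111111110001 + 1 = 10000111000000001111 (i.e. -495601).
  11101101100010010101
+ 10000111000000001111
= 01110100100010100100  (discard carry-out 1)
Result 01110100100010100100: MSB = 0 → value 477348.
Both addends (after negating the subtrahend) are negative but the stored result is non-negative: signed overflow. The true value -75627 − 495601 = -571228 lies outside [-524288, 524287].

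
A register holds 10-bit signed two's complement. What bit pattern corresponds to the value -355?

|-355| = 355 = 0101100011 in 10 bits.
Invert the bits: 1010011100. Add 1: 1010011101.
Check: 1010011101 reads as 669 − 1024 = -355.

1010011101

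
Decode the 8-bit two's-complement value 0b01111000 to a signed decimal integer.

MSB is 0, so the value is non-negative: 01111000 = 120.

120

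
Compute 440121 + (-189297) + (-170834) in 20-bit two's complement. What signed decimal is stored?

440121 + (-189297) = 250824 (00111101001111001000)
250824 + (-170834) = 79990 (00010011100001110110)

79990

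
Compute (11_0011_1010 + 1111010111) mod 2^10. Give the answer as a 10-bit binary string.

  1100111010
+ 1111010111
= 1100010001  (discard carry-out 1)

1100010001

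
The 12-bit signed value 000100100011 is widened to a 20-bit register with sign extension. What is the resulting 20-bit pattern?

00000000000100100011

MSB of 000100100011 is 0; replicate it into the new high bits.
00000000|000100100011 → 00000000000100100011 (still 291).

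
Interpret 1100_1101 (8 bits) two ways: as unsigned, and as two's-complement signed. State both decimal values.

unsigned = 205, signed = -51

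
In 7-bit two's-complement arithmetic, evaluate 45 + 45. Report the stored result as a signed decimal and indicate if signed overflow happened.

-38; overflow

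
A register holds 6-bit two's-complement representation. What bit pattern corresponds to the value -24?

|-24| = 24 = 011000 in 6 bits.
Invert the bits: 100111. Add 1: 101000.

101000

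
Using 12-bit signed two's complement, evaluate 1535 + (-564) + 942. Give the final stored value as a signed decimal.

1913

1535 + (-564) = 971 (001111001011)
971 + 942 = 1913 (011101111001)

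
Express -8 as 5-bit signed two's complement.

|-8| = 8 = 01000 in 5 bits.
Invert the bits: 10111. Add 1: 11000.

11000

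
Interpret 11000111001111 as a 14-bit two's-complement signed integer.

-3633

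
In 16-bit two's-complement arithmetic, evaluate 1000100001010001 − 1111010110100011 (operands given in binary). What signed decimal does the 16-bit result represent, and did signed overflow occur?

-27986; no overflow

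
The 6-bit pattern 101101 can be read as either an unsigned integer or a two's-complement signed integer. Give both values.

unsigned = 45, signed = -19

Unsigned: 101101 = 45.
Signed: MSB=1 → 45 − 64 = -19.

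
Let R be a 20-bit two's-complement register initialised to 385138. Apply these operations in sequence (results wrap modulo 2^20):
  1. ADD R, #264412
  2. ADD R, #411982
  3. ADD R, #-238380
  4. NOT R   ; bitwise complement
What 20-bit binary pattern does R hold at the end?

Start: R = 385138 = 01011110000001110010.
R = 385138 + 264412 = 649550; wraps to -399026 = 10011110100101001110
R = -399026 + 411982 = 12956 = 00000011001010011100
R = 12956 + (-238380) = -225424 = 11001000111101110000
R = NOT 11001000111101110000 = 00110111000010001111 = 225423

00110111000010001111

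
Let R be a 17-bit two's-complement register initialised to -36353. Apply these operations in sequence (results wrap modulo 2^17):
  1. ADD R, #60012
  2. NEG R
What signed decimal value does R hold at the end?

Start: R = -36353 = 10111000111111111.
R = -36353 + 60012 = 23659 = 00101110001101011
R = −(23659) = -23659 = 11010001110010101

-23659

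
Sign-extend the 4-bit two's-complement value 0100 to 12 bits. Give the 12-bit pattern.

MSB of 0100 is 0; replicate it into the new high bits.
00000000|0100 → 000000000100 (still 4).

000000000100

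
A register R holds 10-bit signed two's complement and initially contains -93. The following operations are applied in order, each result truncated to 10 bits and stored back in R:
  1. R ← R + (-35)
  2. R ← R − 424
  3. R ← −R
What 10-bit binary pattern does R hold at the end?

1000101000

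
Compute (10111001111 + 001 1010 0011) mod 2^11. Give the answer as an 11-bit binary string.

  10111001111
+ 00110100011
= 11101110010

11101110010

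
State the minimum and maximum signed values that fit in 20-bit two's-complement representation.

min = -524288, max = 524287

Minimum: −2^19 = -524288.
Maximum: 2^19 − 1 = 524287.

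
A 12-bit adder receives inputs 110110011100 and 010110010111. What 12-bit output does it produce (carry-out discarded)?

001100110011

  110110011100
+ 010110010111
= 001100110011  (discard carry-out 1)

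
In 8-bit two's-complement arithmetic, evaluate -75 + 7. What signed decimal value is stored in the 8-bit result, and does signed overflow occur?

-75 → 10110101
7 → 00000111
  10110101
+ 00000111
= 10111100
Result 10111100: MSB = 1 → 188 − 256 = -68.
Addends have opposite signs, so signed overflow cannot occur.

-68; no overflow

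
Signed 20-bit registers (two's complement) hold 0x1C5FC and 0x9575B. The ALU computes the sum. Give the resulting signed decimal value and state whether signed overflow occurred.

0x1C5FC = 00011100010111111100 = 116220 (signed)
0x9575B = 10010101011101011011 = -436389 (signed)
  00011100010111111100
+ 10010101011101011011
= 10110001110101010111
Result 10110001110101010111: MSB = 1 → 728407 − 1048576 = -320169.
Addends have opposite signs, so signed overflow cannot occur.

-320169; no overflow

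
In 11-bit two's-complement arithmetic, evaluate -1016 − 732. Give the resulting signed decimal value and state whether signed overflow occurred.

-1016 → 10000001000
732 → 01011011100
Subtract via negate-and-add: invert 01011011100 + 1 = 10100100100 (i.e. -732).
  10000001000
+ 10100100100
= 00100101100  (discard carry-out 1)
Result 00100101100: MSB = 0 → value 300.
Both addends (after negating the subtrahend) are negative but the stored result is non-negative: signed overflow. The true value -1016 − 732 = -1748 lies outside [-1024, 1023].

300; overflow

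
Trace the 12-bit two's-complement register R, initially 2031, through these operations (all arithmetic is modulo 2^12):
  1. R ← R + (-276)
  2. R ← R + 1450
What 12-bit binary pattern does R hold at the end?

Start: R = 2031 = 011111101111.
R = 2031 + (-276) = 1755 = 011011011011
R = 1755 + 1450 = 3205; wraps to -891 = 110010000101

110010000101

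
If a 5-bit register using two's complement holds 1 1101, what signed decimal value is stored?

-3

MSB is 1, so the value is negative.
Invert: 00010. Add 1: 00011 = 3. So the value is −3.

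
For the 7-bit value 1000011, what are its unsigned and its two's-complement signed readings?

unsigned = 67, signed = -61

Unsigned: 1000011 = 67.
Signed: MSB=1 → 67 − 128 = -61.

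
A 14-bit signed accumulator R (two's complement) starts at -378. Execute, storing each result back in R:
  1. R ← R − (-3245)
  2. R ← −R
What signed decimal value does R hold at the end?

-2867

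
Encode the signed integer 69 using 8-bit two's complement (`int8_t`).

01000101

69 is non-negative, so write it directly in 8 bits: 01000101.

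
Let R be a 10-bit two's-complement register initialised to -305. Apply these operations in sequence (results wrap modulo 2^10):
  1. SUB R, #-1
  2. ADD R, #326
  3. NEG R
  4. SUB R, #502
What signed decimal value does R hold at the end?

Start: R = -305 = 1011001111.
R = -305 − (-1) = -304 = 1011010000
R = -304 + 326 = 22 = 0000010110
R = −(22) = -22 = 1111101010
R = -22 − 502 = -524; wraps to 500 = 0111110100

500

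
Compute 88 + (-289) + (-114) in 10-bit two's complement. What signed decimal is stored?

-315

88 + (-289) = -201 (1100110111)
-201 + (-114) = -315 (1011000101)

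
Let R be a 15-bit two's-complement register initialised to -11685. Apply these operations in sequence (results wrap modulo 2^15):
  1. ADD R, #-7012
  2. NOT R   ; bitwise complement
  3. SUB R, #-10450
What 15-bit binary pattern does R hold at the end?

Start: R = -11685 = 101001001011011.
R = -11685 + (-7012) = -18697; wraps to 14071 = 011011011110111
R = NOT 011011011110111 = 100100100001000 = -14072
R = -14072 − (-10450) = -3622 = 111000111011010

111000111011010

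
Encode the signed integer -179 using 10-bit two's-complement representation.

|-179| = 179 = 0010110011 in 10 bits.
Invert the bits: 1101001100. Add 1: 1101001101.
Check: 1101001101 reads as 845 − 1024 = -179.

1101001101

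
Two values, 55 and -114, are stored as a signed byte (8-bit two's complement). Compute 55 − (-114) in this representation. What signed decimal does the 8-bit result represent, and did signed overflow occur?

55 → 00110111
-114 → 10001110
Subtract via negate-and-add: invert 10001110 + 1 = 01110010 (i.e. 114).
  00110111
+ 01110010
= 10101001
Result 10101001: MSB = 1 → 169 − 256 = -87.
Both addends (after negating the subtrahend) are non-negative but the stored result is negative: signed overflow. The true value 55 − (-114) = 169 lies outside [-128, 127].

-87; overflow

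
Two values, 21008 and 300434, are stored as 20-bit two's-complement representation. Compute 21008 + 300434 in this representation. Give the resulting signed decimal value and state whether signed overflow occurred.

321442; no overflow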